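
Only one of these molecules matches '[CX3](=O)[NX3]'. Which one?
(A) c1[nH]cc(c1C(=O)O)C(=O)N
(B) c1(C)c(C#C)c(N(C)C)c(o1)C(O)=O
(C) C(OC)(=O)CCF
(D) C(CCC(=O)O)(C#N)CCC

A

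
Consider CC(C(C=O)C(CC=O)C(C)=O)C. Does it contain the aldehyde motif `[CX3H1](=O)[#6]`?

Yes

The pattern [CX3H1](=O)[#6] describes an sp2 carbon with one H, double-bonded to O and single-bonded to carbon — an aldehyde.
The molecule carries an aldehyde (-CHO), whose atoms satisfy every constraint of the query, so the pattern matches.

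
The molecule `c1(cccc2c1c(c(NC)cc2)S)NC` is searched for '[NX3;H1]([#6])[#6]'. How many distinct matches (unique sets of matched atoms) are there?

2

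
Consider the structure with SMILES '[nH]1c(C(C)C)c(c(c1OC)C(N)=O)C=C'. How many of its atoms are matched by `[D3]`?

Check the 15 heavy atoms by environment: 1× n (aromatic, D2) → no; 4× c (aromatic, D3) → match; 2× C (D3) → match; 4× C (D1) → no; 1× C (D2) → no; 1× O (D1) → no; 1× N (D1) → no; 1× O (D2) → no.
Summing the matching environments: 4 + 2 = 6 matching atoms.

6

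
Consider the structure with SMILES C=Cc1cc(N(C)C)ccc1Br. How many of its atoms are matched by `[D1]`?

Check the 12 heavy atoms by environment: 3× c (aromatic, D3) → no; 3× c (aromatic, D2) → no; 1× N (D3) → no; 3× C (D1) → match; 1× C (D2) → no; 1× Br (D1) → match.
Summing the matching environments: 3 + 1 = 4 matching atoms.

4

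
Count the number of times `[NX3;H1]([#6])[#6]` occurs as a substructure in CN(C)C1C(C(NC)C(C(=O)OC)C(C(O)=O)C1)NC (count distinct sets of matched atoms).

2

[NX3;H1]([#6])[#6] is the SMARTS for a secondary amine: a trivalent nitrogen with one H, bonded to two carbons.
The molecule carries 2 separate instances of an N-methylamino group (-NHCH3) meeting every constraint; each maps to a distinct set of atoms, giving 2 matches.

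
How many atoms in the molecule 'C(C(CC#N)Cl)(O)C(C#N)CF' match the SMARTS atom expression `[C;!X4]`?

2

The query [C;!X4] means: aliphatic carbon that does not have four total connections.
Check the 12 heavy atoms by environment: 5× C (X4) → no; 1× Cl (X1) → no; 1× O (X2) → no; 2× C (X2) → match; 2× N (X1) → no; 1× F (X1) → no.
That gives 2 matching atoms.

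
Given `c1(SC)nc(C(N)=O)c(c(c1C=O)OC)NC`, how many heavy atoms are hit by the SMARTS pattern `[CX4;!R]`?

3

Check the 17 heavy atoms by environment: 1× n (aromatic, X2, in 6-ring) → no; 5× c (aromatic, X3, in 6-ring) → no; 2× N (X3, acyclic) → no; 3× C (X4, acyclic) → match; 1× O (X2, acyclic) → no; 1× S (X2, acyclic) → no; 2× C (X3, acyclic) → no; 2× O (X1, acyclic) → no.
That gives 3 matching atoms.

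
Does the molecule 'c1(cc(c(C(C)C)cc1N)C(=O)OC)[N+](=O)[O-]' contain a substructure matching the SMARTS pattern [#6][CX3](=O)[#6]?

The pattern [#6][CX3](=O)[#6] describes a carbonyl carbon (no H) flanked by two carbons — a ketone.
The closest candidate here is a methyl-ester group (-C(=O)OCH3), but one neighbour of the carbonyl carbon is O, not C. No other fragment satisfies the full query, so there is no match.

No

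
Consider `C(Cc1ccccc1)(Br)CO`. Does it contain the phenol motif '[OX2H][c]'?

The pattern [OX2H][c] describes a hydroxyl oxygen attached to an aromatic carbon — a phenol.
The closest candidate here is a hydroxyl group (-OH), but the -OH is on an aliphatic carbon, not an aromatic c. No other fragment satisfies the full query, so there is no match.

No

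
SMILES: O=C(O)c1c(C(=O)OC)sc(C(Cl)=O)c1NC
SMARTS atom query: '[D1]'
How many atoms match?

The query [D1] means: atom with exactly one heavy-atom neighbour (degree 1).
Check the 17 heavy atoms by environment: 1× s (aromatic, D2) → no; 4× c (aromatic, D3) → no; 3× C (D3) → no; 4× O (D1) → match; 1× O (D2) → no; 2× C (D1) → match; 1× N (D2) → no; 1× Cl (D1) → match.
Summing the matching environments: 4 + 2 + 1 = 7 matching atoms.

7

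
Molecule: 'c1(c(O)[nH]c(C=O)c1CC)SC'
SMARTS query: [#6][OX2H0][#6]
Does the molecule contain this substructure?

No

The pattern [#6][OX2H0][#6] describes an aliphatic oxygen bridging two carbons with no H on the oxygen — an ether.
The closest candidate here is a hydroxyl group (-OH), but the oxygen has H1, not H0 bridging two carbons. No other fragment satisfies the full query, so there is no match.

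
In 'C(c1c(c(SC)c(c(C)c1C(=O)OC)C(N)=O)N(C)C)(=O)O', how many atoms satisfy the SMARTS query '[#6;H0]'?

Check the 22 heavy atoms by environment: 6× c (aromatic, H0) → match; 3× C (H0) → match; 4× O (H0) → no; 1× N (H2) → no; 1× S (H0) → no; 5× C (H3) → no; 1× N (H0) → no; 1× O (H1) → no.
Summing the matching environments: 6 + 3 = 9 matching atoms.

9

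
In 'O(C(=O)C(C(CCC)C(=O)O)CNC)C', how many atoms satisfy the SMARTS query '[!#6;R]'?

0

Check the 15 heavy atoms by environment: 10× C (acyclic) → no; 4× O (acyclic) → no; 1× N (acyclic) → no.
No environment satisfies the query, so 0 matching atoms.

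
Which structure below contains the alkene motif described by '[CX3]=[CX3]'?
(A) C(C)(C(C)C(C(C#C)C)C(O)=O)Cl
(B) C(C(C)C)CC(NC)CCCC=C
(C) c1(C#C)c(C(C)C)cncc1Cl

B

[CX3]=[CX3] describes a non-aromatic C=C double bond between two sp2 carbons (an alkene).
(A) has an ethynyl group (-C#CH) but the C-C bond is a triple bond, not a double bond.
(B) contains a vinyl group (-CH=CH2), which satisfies every atom and bond constraint.
(C) has an ethynyl group (-C#CH) but the C-C bond is a triple bond, not a double bond.
So the answer is (B).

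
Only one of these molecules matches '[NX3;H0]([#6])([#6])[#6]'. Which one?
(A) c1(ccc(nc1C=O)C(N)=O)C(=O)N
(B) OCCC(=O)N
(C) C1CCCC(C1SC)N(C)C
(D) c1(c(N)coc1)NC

C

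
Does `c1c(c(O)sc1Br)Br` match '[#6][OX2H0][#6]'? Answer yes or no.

No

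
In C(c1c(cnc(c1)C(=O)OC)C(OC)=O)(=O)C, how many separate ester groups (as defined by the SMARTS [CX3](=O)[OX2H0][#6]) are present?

[CX3](=O)[OX2H0][#6] is the SMARTS for an ester: a carbonyl carbon bonded to an oxygen that is itself bonded to carbon (no H on that O).
The molecule carries 2 separate instances of a methyl-ester group (-C(=O)OCH3) meeting every constraint; each maps to a distinct set of atoms, giving 2 matches.

2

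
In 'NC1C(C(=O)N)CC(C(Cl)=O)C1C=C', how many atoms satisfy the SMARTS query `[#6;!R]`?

4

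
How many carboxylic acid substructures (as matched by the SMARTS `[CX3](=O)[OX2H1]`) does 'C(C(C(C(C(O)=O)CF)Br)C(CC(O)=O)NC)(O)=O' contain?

[CX3](=O)[OX2H1] is the SMARTS for a carboxylic acid: an sp2 carbon double-bonded to O and single-bonded to an -OH oxygen.
The molecule carries 3 separate instances of a carboxylic acid group (-C(=O)OH) meeting every constraint; each maps to a distinct set of atoms, giving 3 matches.

3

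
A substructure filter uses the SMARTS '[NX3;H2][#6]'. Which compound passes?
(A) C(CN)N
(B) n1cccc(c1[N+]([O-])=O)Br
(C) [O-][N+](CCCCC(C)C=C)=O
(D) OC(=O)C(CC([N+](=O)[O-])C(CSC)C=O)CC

A

[NX3;H2][#6] describes a trivalent nitrogen with two H attached to carbon (a primary amine).
(A) contains a primary amino group (-NH2), which satisfies every atom and bond constraint.
(B) has a nitro group (-[N+](=O)[O-]) but the nitrogen is [N+] with no H, not NX3H2.
(C) has a nitro group (-[N+](=O)[O-]) but the nitrogen is [N+] with no H, not NX3H2.
(D) has a nitro group (-[N+](=O)[O-]) but the nitrogen is [N+] with no H, not NX3H2.
So the answer is (A).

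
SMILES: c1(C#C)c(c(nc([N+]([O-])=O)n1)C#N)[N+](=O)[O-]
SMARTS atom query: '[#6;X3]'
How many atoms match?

4

The query [#6;X3] means: any carbon (aromatic or not) with three total connections.
Check the 16 heavy atoms by environment: 2× n (aromatic, X2) → no; 4× c (aromatic, X3) → match; 3× C (X2) → no; 2× N (charge +1, X3) → no; 2× O (charge -1, X1) → no; 2× O (X1) → no; 1× N (X1) → no.
That gives 4 matching atoms.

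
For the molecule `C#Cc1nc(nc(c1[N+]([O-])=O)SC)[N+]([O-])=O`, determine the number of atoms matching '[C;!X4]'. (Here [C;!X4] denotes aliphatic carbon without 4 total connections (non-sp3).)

2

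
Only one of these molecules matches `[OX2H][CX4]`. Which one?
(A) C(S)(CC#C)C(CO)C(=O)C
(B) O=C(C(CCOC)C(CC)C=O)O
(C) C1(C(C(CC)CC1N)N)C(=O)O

A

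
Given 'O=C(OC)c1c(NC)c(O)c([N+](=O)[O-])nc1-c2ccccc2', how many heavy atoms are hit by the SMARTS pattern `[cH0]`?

The query [cH0] means: aromatic carbon with no attached hydrogen (substituted or ring-fusion).
Check the 22 heavy atoms by environment: 1× n (aromatic, H0) → no; 6× c (aromatic, H0) → match; 1× O (H1) → no; 1× N (charge +1, H0) → no; 1× O (charge -1, H0) → no; 3× O (H0) → no; 1× C (H0) → no; 2× C (H3) → no; 1× N (H1) → no; 5× c (aromatic, H1) → no.
That gives 6 matching atoms.

6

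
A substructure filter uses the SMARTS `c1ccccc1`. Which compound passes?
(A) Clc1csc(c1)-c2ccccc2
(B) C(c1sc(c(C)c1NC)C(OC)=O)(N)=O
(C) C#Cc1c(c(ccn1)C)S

A

c1ccccc1 describes six aromatic carbons in a ring (a benzene ring).
(A) contains a phenyl ring, which satisfies every atom and bond constraint.
(B) has a methyl group (-CH3) but no six-membered all-carbon aromatic ring is present.
(C) has a methyl group (-CH3) but no six-membered all-carbon aromatic ring is present.
So the answer is (A).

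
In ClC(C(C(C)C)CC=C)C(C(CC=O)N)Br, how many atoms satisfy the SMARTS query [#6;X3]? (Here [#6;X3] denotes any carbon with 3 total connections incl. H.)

The query [#6;X3] means: any carbon (aromatic or not) with three total connections.
Check the 16 heavy atoms by environment: 9× C (X4) → no; 3× C (X3) → match; 1× O (X1) → no; 1× Cl (X1) → no; 1× Br (X1) → no; 1× N (X3) → no.
That gives 3 matching atoms.

3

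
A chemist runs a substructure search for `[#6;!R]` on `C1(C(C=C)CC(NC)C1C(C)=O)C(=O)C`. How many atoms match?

7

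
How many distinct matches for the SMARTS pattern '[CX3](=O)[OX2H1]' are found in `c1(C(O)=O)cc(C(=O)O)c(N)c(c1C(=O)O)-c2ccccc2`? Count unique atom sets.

3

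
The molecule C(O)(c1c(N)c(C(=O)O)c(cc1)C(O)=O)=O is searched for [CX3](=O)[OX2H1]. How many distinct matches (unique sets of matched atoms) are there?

[CX3](=O)[OX2H1] is the SMARTS for a carboxylic acid: an sp2 carbon double-bonded to O and single-bonded to an -OH oxygen.
The molecule carries 3 separate instances of a carboxylic acid group (-C(=O)OH) meeting every constraint; each maps to a distinct set of atoms, giving 3 matches.

3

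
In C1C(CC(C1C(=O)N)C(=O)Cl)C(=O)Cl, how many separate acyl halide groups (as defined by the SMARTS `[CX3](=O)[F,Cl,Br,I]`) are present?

2

[CX3](=O)[F,Cl,Br,I] is the SMARTS for an acyl halide: a carbonyl carbon bonded to a halogen.
The molecule carries 2 separate instances of an acyl chloride (-C(=O)Cl) meeting every constraint; each maps to a distinct set of atoms, giving 2 matches.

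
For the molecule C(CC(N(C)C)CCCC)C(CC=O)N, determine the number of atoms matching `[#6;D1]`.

3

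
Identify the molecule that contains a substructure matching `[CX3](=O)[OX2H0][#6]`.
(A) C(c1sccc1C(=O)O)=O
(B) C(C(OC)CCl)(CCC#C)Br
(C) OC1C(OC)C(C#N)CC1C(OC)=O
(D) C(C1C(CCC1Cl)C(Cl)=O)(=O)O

[CX3](=O)[OX2H0][#6] describes a carbonyl carbon bonded to an oxygen that is itself bonded to carbon (no H on that O) (an ester).
(A) has a carboxylic acid group (-C(=O)OH) but the singly-bonded O carries H (OX2H1, not H0).
(B) has a methoxy ether (-OCH3) but the ether oxygen is not adjacent to a C=O carbon.
(C) contains a methyl-ester group (-C(=O)OCH3), which satisfies every atom and bond constraint.
(D) has a carboxylic acid group (-C(=O)OH) but the singly-bonded O carries H (OX2H1, not H0).
So the answer is (C).

C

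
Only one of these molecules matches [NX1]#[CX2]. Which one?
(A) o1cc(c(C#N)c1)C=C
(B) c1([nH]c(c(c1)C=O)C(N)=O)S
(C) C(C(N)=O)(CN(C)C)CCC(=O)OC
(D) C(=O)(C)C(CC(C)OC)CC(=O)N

A

[NX1]#[CX2] describes a nitrogen triple-bonded to a two-connected carbon (a nitrile).
(A) contains a nitrile (-C#N), which satisfies every atom and bond constraint.
(B) has a primary amide (-C(=O)NH2) but the nitrogen is NX3, not NX1.
(C) has a primary amide (-C(=O)NH2) but the nitrogen is NX3, not NX1.
(D) has a primary amide (-C(=O)NH2) but the nitrogen is NX3, not NX1.
So the answer is (A).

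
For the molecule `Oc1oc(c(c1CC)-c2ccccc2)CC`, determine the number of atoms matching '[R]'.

11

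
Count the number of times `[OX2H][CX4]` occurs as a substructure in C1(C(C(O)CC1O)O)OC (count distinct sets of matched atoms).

[OX2H][CX4] is the SMARTS for an aliphatic alcohol: a hydroxyl oxygen bound to an sp3 (X4) carbon.
The molecule carries 3 separate instances of a hydroxyl group (-OH) meeting every constraint; each maps to a distinct set of atoms, giving 3 matches.

3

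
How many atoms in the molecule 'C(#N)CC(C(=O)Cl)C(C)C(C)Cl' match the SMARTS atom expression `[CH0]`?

2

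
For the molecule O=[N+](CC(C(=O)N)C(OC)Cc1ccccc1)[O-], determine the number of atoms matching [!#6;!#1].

6

Check the 18 heavy atoms by environment: 6× C → no; 3× O → match; 1× N → match; 1× N (charge +1) → match; 1× O (charge -1) → match; 6× c (aromatic) → no.
Summing the matching environments: 3 + 1 + 1 + 1 = 6 matching atoms.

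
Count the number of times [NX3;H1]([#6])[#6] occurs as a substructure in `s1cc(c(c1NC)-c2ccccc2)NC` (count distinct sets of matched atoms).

2

[NX3;H1]([#6])[#6] is the SMARTS for a secondary amine: a trivalent nitrogen with one H, bonded to two carbons.
The molecule carries 2 separate instances of an N-methylamino group (-NHCH3) meeting every constraint; each maps to a distinct set of atoms, giving 2 matches.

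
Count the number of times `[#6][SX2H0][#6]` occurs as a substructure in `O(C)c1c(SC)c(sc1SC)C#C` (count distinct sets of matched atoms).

[#6][SX2H0][#6] is the SMARTS for a thioether: an aliphatic sulfur bridging two carbons with no H on the sulfur.
The molecule carries 2 separate instances of a methylthio ether (-SCH3) meeting every constraint; each maps to a distinct set of atoms, giving 2 matches.

2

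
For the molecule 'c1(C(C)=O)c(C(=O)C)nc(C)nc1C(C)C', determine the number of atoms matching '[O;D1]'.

2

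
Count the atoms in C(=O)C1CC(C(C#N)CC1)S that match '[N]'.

1

Check the 11 heavy atoms by environment: 8× C → no; 1× O → no; 1× N → match; 1× S → no.
That gives 1 matching atom.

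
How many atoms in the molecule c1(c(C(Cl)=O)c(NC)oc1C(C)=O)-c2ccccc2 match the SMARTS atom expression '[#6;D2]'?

The query [#6;D2] means: any carbon bonded to exactly two heavy atoms.
Check the 19 heavy atoms by environment: 1× o (aromatic, D2) → no; 5× c (aromatic, D3) → no; 1× N (D2) → no; 2× C (D1) → no; 2× C (D3) → no; 2× O (D1) → no; 1× Cl (D1) → no; 5× c (aromatic, D2) → match.
That gives 5 matching atoms.

5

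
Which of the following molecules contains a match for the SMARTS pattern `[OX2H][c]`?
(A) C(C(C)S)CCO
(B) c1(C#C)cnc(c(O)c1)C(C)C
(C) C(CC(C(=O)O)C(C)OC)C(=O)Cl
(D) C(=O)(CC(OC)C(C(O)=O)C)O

B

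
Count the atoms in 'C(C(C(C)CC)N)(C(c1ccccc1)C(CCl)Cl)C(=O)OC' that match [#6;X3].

7

The query [#6;X3] means: any carbon (aromatic or not) with three total connections.
Check the 22 heavy atoms by environment: 10× C (X4) → no; 1× C (X3) → match; 1× O (X1) → no; 1× O (X2) → no; 2× Cl (X1) → no; 6× c (aromatic, X3) → match; 1× N (X3) → no.
Summing the matching environments: 1 + 6 = 7 matching atoms.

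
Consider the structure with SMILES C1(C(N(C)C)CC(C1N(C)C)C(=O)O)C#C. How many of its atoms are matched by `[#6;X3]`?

1

The query [#6;X3] means: any carbon (aromatic or not) with three total connections.
Check the 16 heavy atoms by environment: 9× C (X4) → no; 2× N (X3) → no; 2× C (X2) → no; 1× C (X3) → match; 1× O (X1) → no; 1× O (X2) → no.
That gives 1 matching atom.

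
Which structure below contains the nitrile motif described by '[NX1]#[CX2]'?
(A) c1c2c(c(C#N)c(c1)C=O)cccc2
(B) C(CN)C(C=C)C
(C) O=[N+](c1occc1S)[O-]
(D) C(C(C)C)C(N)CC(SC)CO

[NX1]#[CX2] describes a nitrogen triple-bonded to a two-connected carbon (a nitrile).
(A) contains a nitrile (-C#N), which satisfies every atom and bond constraint.
(B) has a primary amino group (-NH2) but the nitrogen is NX3 (three connections), not NX1 triple-bonded.
(C) has a nitro group (-[N+](=O)[O-]) but there is no C#N triple bond.
(D) has a primary amino group (-NH2) but the nitrogen is NX3 (three connections), not NX1 triple-bonded.
So the answer is (A).

A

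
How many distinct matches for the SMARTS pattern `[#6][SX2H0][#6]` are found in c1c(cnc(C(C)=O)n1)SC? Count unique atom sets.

1

[#6][SX2H0][#6] is the SMARTS for a thioether: an aliphatic sulfur bridging two carbons with no H on the sulfur.
Exactly one fragment in the molecule meets all constraints, giving 1 match.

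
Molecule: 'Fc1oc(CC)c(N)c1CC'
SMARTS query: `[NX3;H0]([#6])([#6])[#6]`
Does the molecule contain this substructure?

The pattern [NX3;H0]([#6])([#6])[#6] describes a trivalent nitrogen with no H, bonded to three carbons — a tertiary amine.
The closest candidate here is a primary amino group (-NH2), but the nitrogen has H2, not H0 with three carbons. No other fragment satisfies the full query, so there is no match.

No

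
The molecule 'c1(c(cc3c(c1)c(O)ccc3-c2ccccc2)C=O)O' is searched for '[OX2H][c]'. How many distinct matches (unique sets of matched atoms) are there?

2

[OX2H][c] is the SMARTS for a phenol: a hydroxyl oxygen attached to an aromatic carbon.
The molecule carries 2 separate instances of a hydroxyl group (-OH) meeting every constraint; each maps to a distinct set of atoms, giving 2 matches.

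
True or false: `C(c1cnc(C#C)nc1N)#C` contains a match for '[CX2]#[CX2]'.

True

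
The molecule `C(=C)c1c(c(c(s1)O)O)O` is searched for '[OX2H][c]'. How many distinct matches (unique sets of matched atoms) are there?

3

[OX2H][c] is the SMARTS for a phenol: a hydroxyl oxygen attached to an aromatic carbon.
The molecule carries 3 separate instances of a hydroxyl group (-OH) meeting every constraint; each maps to a distinct set of atoms, giving 3 matches.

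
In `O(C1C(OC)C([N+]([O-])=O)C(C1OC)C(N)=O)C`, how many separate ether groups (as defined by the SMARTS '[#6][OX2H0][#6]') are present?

3

[#6][OX2H0][#6] is the SMARTS for an ether: an aliphatic oxygen bridging two carbons with no H on the oxygen.
The molecule carries 3 separate instances of a methoxy ether (-OCH3) meeting every constraint; each maps to a distinct set of atoms, giving 3 matches.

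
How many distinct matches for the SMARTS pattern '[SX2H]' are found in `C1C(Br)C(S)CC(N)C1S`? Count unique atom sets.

2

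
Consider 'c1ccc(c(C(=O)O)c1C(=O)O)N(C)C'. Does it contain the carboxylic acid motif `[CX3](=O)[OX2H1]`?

Yes

The pattern [CX3](=O)[OX2H1] describes an sp2 carbon double-bonded to O and single-bonded to an -OH oxygen — a carboxylic acid.
The molecule carries a carboxylic acid group (-C(=O)OH), whose atoms satisfy every constraint of the query, so the pattern matches.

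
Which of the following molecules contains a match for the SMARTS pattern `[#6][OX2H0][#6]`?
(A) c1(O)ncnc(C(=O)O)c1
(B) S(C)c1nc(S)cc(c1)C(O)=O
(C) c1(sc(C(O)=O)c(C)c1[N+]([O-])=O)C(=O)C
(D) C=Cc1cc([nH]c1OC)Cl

D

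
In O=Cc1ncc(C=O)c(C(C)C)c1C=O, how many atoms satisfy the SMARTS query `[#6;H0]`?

4

The query [#6;H0] means: any carbon with no attached hydrogen.
Check the 15 heavy atoms by environment: 1× n (aromatic, H0) → no; 1× c (aromatic, H1) → no; 4× c (aromatic, H0) → match; 4× C (H1) → no; 3× O (H0) → no; 2× C (H3) → no.
That gives 4 matching atoms.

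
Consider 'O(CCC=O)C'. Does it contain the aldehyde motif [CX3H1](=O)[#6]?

The pattern [CX3H1](=O)[#6] describes an sp2 carbon with one H, double-bonded to O and single-bonded to carbon — an aldehyde.
The molecule carries an aldehyde (-CHO), whose atoms satisfy every constraint of the query, so the pattern matches.

Yes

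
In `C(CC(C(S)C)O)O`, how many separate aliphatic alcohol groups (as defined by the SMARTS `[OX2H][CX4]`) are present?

[OX2H][CX4] is the SMARTS for an aliphatic alcohol: a hydroxyl oxygen bound to an sp3 (X4) carbon.
The molecule carries 2 separate instances of a hydroxyl group (-OH) meeting every constraint; each maps to a distinct set of atoms, giving 2 matches.

2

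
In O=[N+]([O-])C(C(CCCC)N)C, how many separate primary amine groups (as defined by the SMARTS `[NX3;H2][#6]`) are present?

1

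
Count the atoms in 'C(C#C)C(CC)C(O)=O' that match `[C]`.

7

Check the 9 heavy atoms by environment: 7× C → match; 2× O → no.
That gives 7 matching atoms.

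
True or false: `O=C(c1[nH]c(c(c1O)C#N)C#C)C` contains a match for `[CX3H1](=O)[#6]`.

The pattern [CX3H1](=O)[#6] describes an sp2 carbon with one H, double-bonded to O and single-bonded to carbon — an aldehyde.
The closest candidate here is an acetyl/ketone group (-C(=O)CH3), but the carbonyl carbon has H0 (two carbon neighbours), not H1. No other fragment satisfies the full query, so there is no match.

False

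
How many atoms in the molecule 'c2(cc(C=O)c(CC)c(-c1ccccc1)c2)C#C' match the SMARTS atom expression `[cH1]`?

7

The query [cH1] means: aromatic carbon bearing exactly one hydrogen.
Check the 18 heavy atoms by environment: 5× c (aromatic, H0) → no; 7× c (aromatic, H1) → match; 1× C (H0) → no; 2× C (H1) → no; 1× C (H2) → no; 1× C (H3) → no; 1× O (H0) → no.
That gives 7 matching atoms.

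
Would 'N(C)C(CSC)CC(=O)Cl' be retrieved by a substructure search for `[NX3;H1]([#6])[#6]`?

Yes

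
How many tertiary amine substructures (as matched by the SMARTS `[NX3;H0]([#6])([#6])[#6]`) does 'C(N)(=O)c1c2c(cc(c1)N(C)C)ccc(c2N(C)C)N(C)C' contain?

3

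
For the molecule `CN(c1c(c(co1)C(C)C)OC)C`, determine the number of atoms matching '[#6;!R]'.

6

The query [#6;!R] means: carbon not in any ring.
Check the 13 heavy atoms by environment: 1× o (aromatic, in 5-ring) → no; 4× c (aromatic, in 5-ring) → no; 1× O (acyclic) → no; 6× C (acyclic) → match; 1× N (acyclic) → no.
That gives 6 matching atoms.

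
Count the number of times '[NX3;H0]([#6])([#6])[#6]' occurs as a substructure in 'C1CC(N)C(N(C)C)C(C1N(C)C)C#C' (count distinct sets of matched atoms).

[NX3;H0]([#6])([#6])[#6] is the SMARTS for a tertiary amine: a trivalent nitrogen with no H, bonded to three carbons.
The molecule carries 2 separate instances of a dimethylamino group (-N(CH3)2) meeting every constraint; each maps to a distinct set of atoms, giving 2 matches.

2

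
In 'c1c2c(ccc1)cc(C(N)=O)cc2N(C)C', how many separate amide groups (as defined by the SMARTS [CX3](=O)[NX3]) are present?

[CX3](=O)[NX3] is the SMARTS for an amide: a carbonyl carbon bonded to a trivalent nitrogen.
Exactly one fragment in the molecule meets all constraints, giving 1 match.

1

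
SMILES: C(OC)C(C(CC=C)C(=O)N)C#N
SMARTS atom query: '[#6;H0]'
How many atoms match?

2

The query [#6;H0] means: any carbon with no attached hydrogen.
Check the 13 heavy atoms by environment: 3× C (H2) → no; 3× C (H1) → no; 2× O (H0) → no; 1× C (H3) → no; 2× C (H0) → match; 1× N (H0) → no; 1× N (H2) → no.
That gives 2 matching atoms.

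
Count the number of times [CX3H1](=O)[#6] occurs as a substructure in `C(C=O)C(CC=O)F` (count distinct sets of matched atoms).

2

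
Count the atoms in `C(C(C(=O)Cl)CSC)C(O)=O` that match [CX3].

2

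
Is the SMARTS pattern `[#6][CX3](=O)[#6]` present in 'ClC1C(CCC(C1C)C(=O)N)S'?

No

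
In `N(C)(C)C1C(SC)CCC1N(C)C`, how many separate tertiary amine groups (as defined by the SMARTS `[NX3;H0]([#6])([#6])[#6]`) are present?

2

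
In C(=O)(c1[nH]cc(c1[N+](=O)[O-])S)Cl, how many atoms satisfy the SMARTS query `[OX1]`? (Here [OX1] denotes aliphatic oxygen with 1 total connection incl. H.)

The query [OX1] means: aliphatic oxygen with one total connection — typically a carbonyl =O or an oxide.
Check the 12 heavy atoms by environment: 1× n (aromatic, X3) → no; 4× c (aromatic, X3) → no; 1× C (X3) → no; 2× O (X1) → match; 1× Cl (X1) → no; 1× N (charge +1, X3) → no; 1× O (charge -1, X1) → match; 1× S (X2) → no.
Summing the matching environments: 2 + 1 = 3 matching atoms.

3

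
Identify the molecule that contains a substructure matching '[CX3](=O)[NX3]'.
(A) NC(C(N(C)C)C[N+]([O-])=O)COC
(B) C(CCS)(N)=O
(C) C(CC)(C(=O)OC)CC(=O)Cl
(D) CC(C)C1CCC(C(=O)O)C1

B

[CX3](=O)[NX3] describes a carbonyl carbon bonded to a trivalent nitrogen (an amide).
(A) has a primary amino group (-NH2) but the -NH2 is not attached to a carbonyl carbon.
(B) contains a primary amide (-C(=O)NH2), which satisfies every atom and bond constraint.
(C) has a methyl-ester group (-C(=O)OCH3) but the carbonyl is bonded to O, not to an NX3 nitrogen.
(D) has a carboxylic acid group (-C(=O)OH) but the carbonyl is bonded to O, not to an NX3 nitrogen.
So the answer is (B).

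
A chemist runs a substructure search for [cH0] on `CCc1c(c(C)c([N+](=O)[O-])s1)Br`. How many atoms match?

Check the 12 heavy atoms by environment: 1× s (aromatic, H0) → no; 4× c (aromatic, H0) → match; 1× C (H2) → no; 2× C (H3) → no; 1× N (charge +1, H0) → no; 1× O (charge -1, H0) → no; 1× O (H0) → no; 1× Br (H0) → no.
That gives 4 matching atoms.

4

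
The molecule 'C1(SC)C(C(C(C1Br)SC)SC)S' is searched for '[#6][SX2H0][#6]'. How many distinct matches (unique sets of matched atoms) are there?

3

[#6][SX2H0][#6] is the SMARTS for a thioether: an aliphatic sulfur bridging two carbons with no H on the sulfur.
The molecule carries 3 separate instances of a methylthio ether (-SCH3) meeting every constraint; each maps to a distinct set of atoms, giving 3 matches.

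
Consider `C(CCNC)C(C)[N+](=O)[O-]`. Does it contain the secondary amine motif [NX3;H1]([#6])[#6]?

The pattern [NX3;H1]([#6])[#6] describes a trivalent nitrogen with one H, bonded to two carbons — a secondary amine.
The molecule carries an N-methylamino group (-NHCH3), whose atoms satisfy every constraint of the query, so the pattern matches.

Yes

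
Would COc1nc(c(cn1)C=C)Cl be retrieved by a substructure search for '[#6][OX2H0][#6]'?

The pattern [#6][OX2H0][#6] describes an aliphatic oxygen bridging two carbons with no H on the oxygen — an ether.
The molecule carries a methoxy ether (-OCH3), whose atoms satisfy every constraint of the query, so the pattern matches.

Yes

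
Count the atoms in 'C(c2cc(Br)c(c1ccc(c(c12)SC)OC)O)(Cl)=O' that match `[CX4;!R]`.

2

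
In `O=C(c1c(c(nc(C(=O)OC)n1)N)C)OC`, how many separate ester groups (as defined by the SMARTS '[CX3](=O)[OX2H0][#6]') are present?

2

[CX3](=O)[OX2H0][#6] is the SMARTS for an ester: a carbonyl carbon bonded to an oxygen that is itself bonded to carbon (no H on that O).
The molecule carries 2 separate instances of a methyl-ester group (-C(=O)OCH3) meeting every constraint; each maps to a distinct set of atoms, giving 2 matches.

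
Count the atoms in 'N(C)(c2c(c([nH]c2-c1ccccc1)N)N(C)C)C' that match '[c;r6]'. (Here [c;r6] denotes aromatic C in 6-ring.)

The query [c;r6] means: aromatic carbon that belongs to a six-membered ring.
Check the 18 heavy atoms by environment: 1× n (aromatic, in 5-ring) → no; 4× c (aromatic, in 5-ring) → no; 3× N (acyclic) → no; 4× C (acyclic) → no; 6× c (aromatic, in 6-ring) → match.
That gives 6 matching atoms.

6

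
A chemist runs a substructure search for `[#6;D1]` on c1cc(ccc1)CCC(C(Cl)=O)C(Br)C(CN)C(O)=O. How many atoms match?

The query [#6;D1] means: carbon bonded to exactly one heavy atom.
Check the 20 heavy atoms by environment: 3× C (D2) → no; 5× C (D3) → no; 3× O (D1) → no; 1× Cl (D1) → no; 1× N (D1) → no; 1× Br (D1) → no; 1× c (aromatic, D3) → no; 5× c (aromatic, D2) → no.
No environment satisfies the query, so 0 matching atoms.

0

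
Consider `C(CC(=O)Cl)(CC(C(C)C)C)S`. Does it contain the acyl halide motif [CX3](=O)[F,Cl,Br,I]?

The pattern [CX3](=O)[F,Cl,Br,I] describes a carbonyl carbon bonded to a halogen — an acyl halide.
The molecule carries an acyl chloride (-C(=O)Cl), whose atoms satisfy every constraint of the query, so the pattern matches.

Yes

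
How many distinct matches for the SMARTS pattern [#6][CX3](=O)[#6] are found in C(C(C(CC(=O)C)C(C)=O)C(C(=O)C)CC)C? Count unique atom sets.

3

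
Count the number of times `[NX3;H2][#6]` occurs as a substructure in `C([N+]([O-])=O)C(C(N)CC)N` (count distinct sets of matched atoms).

2

[NX3;H2][#6] is the SMARTS for a primary amine: a trivalent nitrogen with two H attached to carbon.
The molecule carries 2 separate instances of a primary amino group (-NH2) meeting every constraint; each maps to a distinct set of atoms, giving 2 matches.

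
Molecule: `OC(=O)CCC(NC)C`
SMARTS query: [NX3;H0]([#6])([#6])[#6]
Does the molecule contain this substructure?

The pattern [NX3;H0]([#6])([#6])[#6] describes a trivalent nitrogen with no H, bonded to three carbons — a tertiary amine.
The closest candidate here is an N-methylamino group (-NHCH3), but the nitrogen still has one H (H1), not H0. No other fragment satisfies the full query, so there is no match.

No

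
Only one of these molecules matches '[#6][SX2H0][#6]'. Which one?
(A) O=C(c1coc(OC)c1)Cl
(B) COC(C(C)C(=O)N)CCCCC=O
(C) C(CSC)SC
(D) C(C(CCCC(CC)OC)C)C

C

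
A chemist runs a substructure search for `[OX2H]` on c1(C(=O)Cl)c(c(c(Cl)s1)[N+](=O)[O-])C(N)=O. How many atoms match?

0

The query [OX2H] means: aliphatic oxygen with two connections, one of which is H — an -OH oxygen.
Check the 15 heavy atoms by environment: 1× s (aromatic, H0, X2) → no; 4× c (aromatic, H0, X3) → no; 2× C (H0, X3) → no; 3× O (H0, X1) → no; 1× N (H2, X3) → no; 1× N (charge +1, H0, X3) → no; 1× O (charge -1, H0, X1) → no; 2× Cl (H0, X1) → no.
No environment satisfies the query, so 0 matching atoms.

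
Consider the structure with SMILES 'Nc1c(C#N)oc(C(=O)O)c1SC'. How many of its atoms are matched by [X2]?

4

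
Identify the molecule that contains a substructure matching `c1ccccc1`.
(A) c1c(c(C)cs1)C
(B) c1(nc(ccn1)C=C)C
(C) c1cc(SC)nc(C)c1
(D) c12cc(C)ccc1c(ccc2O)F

D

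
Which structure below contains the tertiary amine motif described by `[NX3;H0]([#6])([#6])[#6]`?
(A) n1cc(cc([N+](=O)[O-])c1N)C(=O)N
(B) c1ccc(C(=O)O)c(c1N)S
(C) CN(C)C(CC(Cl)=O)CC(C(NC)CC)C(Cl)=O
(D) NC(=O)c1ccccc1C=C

C

[NX3;H0]([#6])([#6])[#6] describes a trivalent nitrogen with no H, bonded to three carbons (a tertiary amine).
(A) has a primary amide (-C(=O)NH2) but the amide nitrogen has H2 and only one carbon neighbour.
(B) has a primary amino group (-NH2) but the nitrogen has H2, not H0 with three carbons.
(C) contains a dimethylamino group (-N(CH3)2), which satisfies every atom and bond constraint.
(D) has a primary amide (-C(=O)NH2) but the amide nitrogen has H2 and only one carbon neighbour.
So the answer is (C).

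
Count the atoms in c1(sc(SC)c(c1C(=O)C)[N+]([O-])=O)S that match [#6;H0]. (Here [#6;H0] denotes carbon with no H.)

5

Check the 14 heavy atoms by environment: 1× s (aromatic, H0) → no; 4× c (aromatic, H0) → match; 1× C (H0) → match; 2× O (H0) → no; 2× C (H3) → no; 1× N (charge +1, H0) → no; 1× O (charge -1, H0) → no; 1× S (H0) → no; 1× S (H1) → no.
Summing the matching environments: 4 + 1 = 5 matching atoms.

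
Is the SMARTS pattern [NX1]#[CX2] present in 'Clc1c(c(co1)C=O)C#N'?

Yes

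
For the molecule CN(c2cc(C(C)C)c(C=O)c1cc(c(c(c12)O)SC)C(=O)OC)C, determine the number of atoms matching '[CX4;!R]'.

The query [CX4;!R] means: aliphatic carbon with four total connections, not in a ring.
Check the 25 heavy atoms by environment: 10× c (aromatic, X3, in 6-ring) → no; 2× C (X3, acyclic) → no; 2× O (X1, acyclic) → no; 7× C (X4, acyclic) → match; 2× O (X2, acyclic) → no; 1× S (X2, acyclic) → no; 1× N (X3, acyclic) → no.
That gives 7 matching atoms.

7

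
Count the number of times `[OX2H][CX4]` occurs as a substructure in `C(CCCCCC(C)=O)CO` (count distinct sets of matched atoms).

1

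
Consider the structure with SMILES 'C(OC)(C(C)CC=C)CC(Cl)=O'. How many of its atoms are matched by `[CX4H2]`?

2

Check the 12 heavy atoms by environment: 2× C (H2, X4) → match; 2× C (H1, X4) → no; 1× C (H1, X3) → no; 1× C (H2, X3) → no; 1× O (H0, X2) → no; 2× C (H3, X4) → no; 1× C (H0, X3) → no; 1× O (H0, X1) → no; 1× Cl (H0, X1) → no.
That gives 2 matching atoms.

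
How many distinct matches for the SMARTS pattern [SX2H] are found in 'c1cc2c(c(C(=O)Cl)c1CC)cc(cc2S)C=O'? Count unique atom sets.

[SX2H] is the SMARTS for a thiol: an aliphatic sulfur with two connections, one being H.
Exactly one fragment in the molecule meets all constraints, giving 1 match.

1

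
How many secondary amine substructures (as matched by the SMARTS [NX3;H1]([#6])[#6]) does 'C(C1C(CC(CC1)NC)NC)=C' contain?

2

[NX3;H1]([#6])[#6] is the SMARTS for a secondary amine: a trivalent nitrogen with one H, bonded to two carbons.
The molecule carries 2 separate instances of an N-methylamino group (-NHCH3) meeting every constraint; each maps to a distinct set of atoms, giving 2 matches.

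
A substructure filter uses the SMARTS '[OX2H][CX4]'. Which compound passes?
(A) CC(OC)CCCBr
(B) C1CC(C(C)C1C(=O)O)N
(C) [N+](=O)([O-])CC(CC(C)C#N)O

[OX2H][CX4] describes a hydroxyl oxygen bound to an sp3 (X4) carbon (an aliphatic alcohol).
(A) has a methoxy ether (-OCH3) but the oxygen has H0 (ether), not H1.
(B) has a carboxylic acid group (-C(=O)OH) but the -OH is on a CX3 carbonyl carbon, not a CX4 carbon.
(C) contains a hydroxyl group (-OH), which satisfies every atom and bond constraint.
So the answer is (C).

C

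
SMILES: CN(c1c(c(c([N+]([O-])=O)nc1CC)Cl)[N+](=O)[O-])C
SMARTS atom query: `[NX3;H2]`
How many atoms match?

0

The query [NX3;H2] means: aliphatic N with 3 total connections, two of them H — an -NH2 nitrogen (amine or amide).
Check the 18 heavy atoms by environment: 1× n (aromatic, H0, X2) → no; 5× c (aromatic, H0, X3) → no; 1× N (H0, X3) → no; 3× C (H3, X4) → no; 1× Cl (H0, X1) → no; 2× N (charge +1, H0, X3) → no; 2× O (charge -1, H0, X1) → no; 2× O (H0, X1) → no; 1× C (H2, X4) → no.
No environment satisfies the query, so 0 matching atoms.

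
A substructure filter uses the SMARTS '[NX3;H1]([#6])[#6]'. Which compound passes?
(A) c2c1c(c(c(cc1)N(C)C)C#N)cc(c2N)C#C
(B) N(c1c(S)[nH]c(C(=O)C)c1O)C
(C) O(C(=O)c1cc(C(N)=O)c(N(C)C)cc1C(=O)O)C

[NX3;H1]([#6])[#6] describes a trivalent nitrogen with one H, bonded to two carbons (a secondary amine).
(A) has a dimethylamino group (-N(CH3)2) but the nitrogen has H0, not H1.
(B) contains an N-methylamino group (-NHCH3), which satisfies every atom and bond constraint.
(C) has a primary amide (-C(=O)NH2) but the -C(=O)NH2 nitrogen has H2, not H1.
So the answer is (B).

B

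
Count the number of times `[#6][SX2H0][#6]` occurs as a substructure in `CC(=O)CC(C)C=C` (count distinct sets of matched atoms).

0

[#6][SX2H0][#6] is the SMARTS for a thioether: an aliphatic sulfur bridging two carbons with no H on the sulfur.
No fragment in the molecule satisfies every constraint, giving 0 matches.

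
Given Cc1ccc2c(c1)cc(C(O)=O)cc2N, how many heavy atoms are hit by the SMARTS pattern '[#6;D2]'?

Check the 15 heavy atoms by environment: 5× c (aromatic, D3) → no; 5× c (aromatic, D2) → match; 1× N (D1) → no; 1× C (D3) → no; 2× O (D1) → no; 1× C (D1) → no.
That gives 5 matching atoms.

5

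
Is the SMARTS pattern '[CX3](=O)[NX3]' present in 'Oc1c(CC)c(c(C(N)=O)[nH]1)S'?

The pattern [CX3](=O)[NX3] describes a carbonyl carbon bonded to a trivalent nitrogen — an amide.
The molecule carries a primary amide (-C(=O)NH2), whose atoms satisfy every constraint of the query, so the pattern matches.

Yes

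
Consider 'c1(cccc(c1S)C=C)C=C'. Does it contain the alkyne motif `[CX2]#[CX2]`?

The pattern [CX2]#[CX2] describes a carbon-carbon triple bond — an alkyne.
The closest candidate here is a vinyl group (-CH=CH2), but the C=C is a double bond; both carbons are CX3, not CX2. No other fragment satisfies the full query, so there is no match.

No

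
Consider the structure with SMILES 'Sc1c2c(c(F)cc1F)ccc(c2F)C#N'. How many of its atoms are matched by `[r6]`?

10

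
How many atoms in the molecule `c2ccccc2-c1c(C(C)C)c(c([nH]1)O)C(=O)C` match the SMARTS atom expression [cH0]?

The query [cH0] means: aromatic carbon with no attached hydrogen (substituted or ring-fusion).
Check the 18 heavy atoms by environment: 1× n (aromatic, H1) → no; 5× c (aromatic, H0) → match; 1× C (H1) → no; 3× C (H3) → no; 1× O (H1) → no; 1× C (H0) → no; 1× O (H0) → no; 5× c (aromatic, H1) → no.
That gives 5 matching atoms.

5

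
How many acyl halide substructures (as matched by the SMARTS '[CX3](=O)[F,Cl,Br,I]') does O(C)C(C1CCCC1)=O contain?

0

[CX3](=O)[F,Cl,Br,I] is the SMARTS for an acyl halide: a carbonyl carbon bonded to a halogen.
The molecule has a methyl-ester group (-C(=O)OCH3), but the carbonyl is bonded to -O-C, not to a halogen; nothing else fits, so there are 0 matches.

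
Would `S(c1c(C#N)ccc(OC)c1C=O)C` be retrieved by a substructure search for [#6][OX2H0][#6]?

The pattern [#6][OX2H0][#6] describes an aliphatic oxygen bridging two carbons with no H on the oxygen — an ether.
The molecule carries a methoxy ether (-OCH3), whose atoms satisfy every constraint of the query, so the pattern matches.

Yes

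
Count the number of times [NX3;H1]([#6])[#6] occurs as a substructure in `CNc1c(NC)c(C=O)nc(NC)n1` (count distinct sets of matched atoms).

3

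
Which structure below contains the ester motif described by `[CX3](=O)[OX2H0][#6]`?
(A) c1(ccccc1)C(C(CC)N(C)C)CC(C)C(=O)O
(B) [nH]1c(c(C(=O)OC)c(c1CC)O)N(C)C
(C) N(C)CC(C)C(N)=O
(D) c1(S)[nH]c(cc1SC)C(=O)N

[CX3](=O)[OX2H0][#6] describes a carbonyl carbon bonded to an oxygen that is itself bonded to carbon (no H on that O) (an ester).
(A) has a carboxylic acid group (-C(=O)OH) but the singly-bonded O carries H (OX2H1, not H0).
(B) contains a methyl-ester group (-C(=O)OCH3), which satisfies every atom and bond constraint.
(C) has a primary amide (-C(=O)NH2) but the carbonyl is bonded to N, not to an O-C linkage.
(D) has a primary amide (-C(=O)NH2) but the carbonyl is bonded to N, not to an O-C linkage.
So the answer is (B).

B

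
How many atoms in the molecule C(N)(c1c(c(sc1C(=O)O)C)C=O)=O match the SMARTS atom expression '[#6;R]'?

4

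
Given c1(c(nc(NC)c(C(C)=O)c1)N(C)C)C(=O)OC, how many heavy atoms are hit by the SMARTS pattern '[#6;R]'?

5

The query [#6;R] means: carbon that is part of a ring.
Check the 18 heavy atoms by environment: 1× n (aromatic, in 6-ring) → no; 5× c (aromatic, in 6-ring) → match; 2× N (acyclic) → no; 7× C (acyclic) → no; 3× O (acyclic) → no.
That gives 5 matching atoms.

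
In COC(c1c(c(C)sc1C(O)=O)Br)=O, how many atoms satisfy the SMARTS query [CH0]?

2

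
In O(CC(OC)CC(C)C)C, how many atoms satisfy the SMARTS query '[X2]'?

The query [X2] means: any atom with exactly two total connections (bonds + H).
Check the 10 heavy atoms by environment: 8× C (X4) → no; 2× O (X2) → match.
That gives 2 matching atoms.

2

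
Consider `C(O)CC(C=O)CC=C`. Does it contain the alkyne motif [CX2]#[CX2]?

No

The pattern [CX2]#[CX2] describes a carbon-carbon triple bond — an alkyne.
The closest candidate here is a vinyl group (-CH=CH2), but the C=C is a double bond; both carbons are CX3, not CX2. No other fragment satisfies the full query, so there is no match.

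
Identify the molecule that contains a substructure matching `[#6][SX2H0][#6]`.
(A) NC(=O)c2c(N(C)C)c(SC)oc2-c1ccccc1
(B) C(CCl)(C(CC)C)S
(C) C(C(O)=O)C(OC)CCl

[#6][SX2H0][#6] describes an aliphatic sulfur bridging two carbons with no H on the sulfur (a thioether).
(A) contains a methylthio ether (-SCH3), which satisfies every atom and bond constraint.
(B) has a thiol (-SH) but the sulfur has H1, not H0 bridging two carbons.
(C) has a methoxy ether (-OCH3) but the bridging atom is O, not S.
So the answer is (A).

A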